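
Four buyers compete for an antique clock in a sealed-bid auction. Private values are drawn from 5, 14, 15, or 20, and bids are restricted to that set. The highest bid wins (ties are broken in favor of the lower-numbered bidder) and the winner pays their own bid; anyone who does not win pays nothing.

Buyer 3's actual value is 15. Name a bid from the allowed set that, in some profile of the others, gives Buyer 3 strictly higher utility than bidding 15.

Suppose Buyer 1 bids 5, Buyer 2 bids 5 and Buyer 4 bids 5.
Bid 15: wins, pays 15, utility 15 - 15 = 0.
Bid 14: wins, pays 14, utility 15 - 14 = 1.
So bidding 14 beats truth here (1 > 0).

14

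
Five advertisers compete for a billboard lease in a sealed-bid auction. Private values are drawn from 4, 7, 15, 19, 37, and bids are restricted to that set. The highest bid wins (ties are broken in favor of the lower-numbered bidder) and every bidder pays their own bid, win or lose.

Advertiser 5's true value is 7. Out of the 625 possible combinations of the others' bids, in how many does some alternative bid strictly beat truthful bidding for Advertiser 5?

624

Others bid (4, 4, 4, 7): truth gives -7; bid 4 gives -4 > -7. Violating.
Others bid (4, 4, 4, 15): truth gives -7; bid 4 gives -4 > -7. Violating.
Others bid (4, 4, 4, 19): truth gives -7; bid 4 gives -4 > -7. Violating.
Others bid (4, 4, 4, 37): truth gives -7; bid 4 gives -4 > -7. Violating.
Others bid (4, 4, 4, 4): truth gives 0; no alternative beats it.
(Checking all 625 profiles: 624 have a profitable deviation, 1 does not.)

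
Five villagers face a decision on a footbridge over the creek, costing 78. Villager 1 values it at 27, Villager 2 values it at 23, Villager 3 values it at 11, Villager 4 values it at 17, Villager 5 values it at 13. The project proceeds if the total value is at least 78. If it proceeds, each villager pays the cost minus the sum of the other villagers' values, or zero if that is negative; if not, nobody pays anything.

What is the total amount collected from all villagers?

Total value 91 ≥ cost 78, so it is built.
Villager 1: others sum to 64; max(0, 78 - 64) = 14.
Villager 2: others sum to 68; max(0, 78 - 68) = 10.
Villager 3: others sum to 80; max(0, 78 - 80) = 0.
Villager 4: others sum to 74; max(0, 78 - 74) = 4.
Villager 5: others sum to 78; max(0, 78 - 78) = 0.
Total collected = 14 + 10 + 0 + 4 + 0 = 28.

28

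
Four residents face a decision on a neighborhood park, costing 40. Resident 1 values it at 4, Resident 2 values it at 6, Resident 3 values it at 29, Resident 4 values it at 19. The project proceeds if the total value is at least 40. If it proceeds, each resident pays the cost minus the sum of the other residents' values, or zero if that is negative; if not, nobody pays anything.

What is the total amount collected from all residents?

12

Total value 58 ≥ cost 40, so it is built.
Resident 1: others sum to 54; max(0, 40 - 54) = 0.
Resident 2: others sum to 52; max(0, 40 - 52) = 0.
Resident 3: others sum to 29; max(0, 40 - 29) = 11.
Resident 4: others sum to 39; max(0, 40 - 39) = 1.
Total collected = 0 + 0 + 11 + 1 = 12.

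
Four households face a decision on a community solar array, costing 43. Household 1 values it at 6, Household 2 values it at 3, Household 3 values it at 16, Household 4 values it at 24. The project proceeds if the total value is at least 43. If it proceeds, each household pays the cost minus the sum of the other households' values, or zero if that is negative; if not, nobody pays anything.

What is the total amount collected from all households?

Total value 49 ≥ cost 43, so it is built.
Household 1: others sum to 43; max(0, 43 - 43) = 0.
Household 2: others sum to 46; max(0, 43 - 46) = 0.
Household 3: others sum to 33; max(0, 43 - 33) = 10.
Household 4: others sum to 25; max(0, 43 - 25) = 18.
Total collected = 0 + 0 + 10 + 18 = 28.

28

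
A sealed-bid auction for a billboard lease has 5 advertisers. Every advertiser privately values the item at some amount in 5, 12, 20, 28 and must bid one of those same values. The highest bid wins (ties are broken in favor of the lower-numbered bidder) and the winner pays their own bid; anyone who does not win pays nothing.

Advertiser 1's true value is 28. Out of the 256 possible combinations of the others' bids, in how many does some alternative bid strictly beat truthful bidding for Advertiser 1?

81

Others bid (5, 5, 5, 5): truth gives 0; bid 5 gives 23 > 0. Violating.
Others bid (5, 5, 5, 12): truth gives 0; bid 12 gives 16 > 0. Violating.
Others bid (5, 5, 5, 20): truth gives 0; bid 20 gives 8 > 0. Violating.
Others bid (5, 5, 12, 5): truth gives 0; bid 12 gives 16 > 0. Violating.
Others bid (5, 5, 5, 28): truth gives 0; no alternative beats it.
Others bid (5, 5, 12, 28): truth gives 0; no alternative beats it.
(Checking all 256 profiles: 81 have a profitable deviation, 175 do not.)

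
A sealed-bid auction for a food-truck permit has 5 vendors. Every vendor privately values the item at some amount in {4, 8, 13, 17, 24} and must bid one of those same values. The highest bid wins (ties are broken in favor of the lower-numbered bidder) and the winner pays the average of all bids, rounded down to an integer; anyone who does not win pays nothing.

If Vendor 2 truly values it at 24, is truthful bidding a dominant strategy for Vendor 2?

No

Consider the case where Vendor 1 bids 4, Vendor 3 bids 4, Vendor 4 bids 4 and Vendor 5 bids 4.
Truthful bid 24: wins, pays 8, utility 24 - 8 = 16.
Bid 8 instead: wins, pays 4, utility 24 - 4 = 20.
Since 20 > 16, bidding 8 is strictly better here, so truthful bidding is not dominant.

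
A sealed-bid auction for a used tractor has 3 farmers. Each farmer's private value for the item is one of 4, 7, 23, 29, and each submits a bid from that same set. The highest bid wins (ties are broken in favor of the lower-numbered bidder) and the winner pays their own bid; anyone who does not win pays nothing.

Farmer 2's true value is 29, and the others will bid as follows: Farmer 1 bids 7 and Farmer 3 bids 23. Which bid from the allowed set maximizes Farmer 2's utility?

23

Bid 4: loses, pays 0, utility 0.
Bid 7: loses, pays 0, utility 0.
Bid 23: wins, pays 23, utility 29 - 23 = 6.
Bid 29: wins, pays 29, utility 29 - 29 = 0.
The best choice is 23 with utility 6.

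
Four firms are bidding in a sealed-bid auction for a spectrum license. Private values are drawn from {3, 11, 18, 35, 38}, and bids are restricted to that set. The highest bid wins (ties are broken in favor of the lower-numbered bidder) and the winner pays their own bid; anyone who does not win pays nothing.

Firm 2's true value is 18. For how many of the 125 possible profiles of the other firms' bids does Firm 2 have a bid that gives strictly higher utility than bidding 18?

Others bid (3, 3, 3): truth gives 0; bid 11 gives 7 > 0. Violating.
Others bid (3, 3, 11): truth gives 0; bid 11 gives 7 > 0. Violating.
Others bid (3, 11, 3): truth gives 0; bid 11 gives 7 > 0. Violating.
Others bid (3, 11, 11): truth gives 0; bid 11 gives 7 > 0. Violating.
Others bid (3, 3, 18): truth gives 0; no alternative beats it.
Others bid (3, 3, 35): truth gives 0; no alternative beats it.
(Checking all 125 profiles: 4 have a profitable deviation, 121 do not.)

4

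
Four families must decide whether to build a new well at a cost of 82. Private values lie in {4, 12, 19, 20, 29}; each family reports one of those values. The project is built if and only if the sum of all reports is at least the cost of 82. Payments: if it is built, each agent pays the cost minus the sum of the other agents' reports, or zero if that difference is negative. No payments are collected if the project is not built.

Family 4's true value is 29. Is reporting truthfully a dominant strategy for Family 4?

Yes

Check each profile of the others' reports and compare truth against every alternative report.
Others report (12, 20, 29): truth gives 8, best alternative gives 0.
Others report (12, 29, 20): truth gives 8, best alternative gives 0.
Others report (20, 12, 29): truth gives 8, best alternative gives 0.
Others report (20, 29, 12): truth gives 8, best alternative gives 0.
Others report (29, 12, 20): truth gives 8, best alternative gives 0.
Others report (29, 20, 12): truth gives 8, best alternative gives 0.
(Remaining 119 profiles checked similarly; truth is weakly best in each.)
In every case the truthful report is at least as good as any alternative, so it is a dominant strategy.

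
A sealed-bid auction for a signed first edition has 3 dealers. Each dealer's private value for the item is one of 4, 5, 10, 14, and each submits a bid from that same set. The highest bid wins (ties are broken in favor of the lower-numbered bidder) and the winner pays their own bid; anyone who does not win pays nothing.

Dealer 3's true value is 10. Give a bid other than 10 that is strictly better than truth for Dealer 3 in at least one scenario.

5

Suppose Dealer 1 bids 4 and Dealer 2 bids 4.
Bid 10: wins, pays 10, utility 10 - 10 = 0.
Bid 5: wins, pays 5, utility 10 - 5 = 5.
So bidding 5 beats truth here (5 > 0).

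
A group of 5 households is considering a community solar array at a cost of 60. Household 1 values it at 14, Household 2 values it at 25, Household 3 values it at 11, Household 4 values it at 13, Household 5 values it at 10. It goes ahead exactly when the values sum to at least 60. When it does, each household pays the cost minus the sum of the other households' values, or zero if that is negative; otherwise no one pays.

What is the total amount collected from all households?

13

Total value 73 ≥ cost 60, so it is built.
Household 1: others sum to 59; max(0, 60 - 59) = 1.
Household 2: others sum to 48; max(0, 60 - 48) = 12.
Household 3: others sum to 62; max(0, 60 - 62) = 0.
Household 4: others sum to 60; max(0, 60 - 60) = 0.
Household 5: others sum to 63; max(0, 60 - 63) = 0.
Total collected = 1 + 12 + 0 + 0 + 0 = 13.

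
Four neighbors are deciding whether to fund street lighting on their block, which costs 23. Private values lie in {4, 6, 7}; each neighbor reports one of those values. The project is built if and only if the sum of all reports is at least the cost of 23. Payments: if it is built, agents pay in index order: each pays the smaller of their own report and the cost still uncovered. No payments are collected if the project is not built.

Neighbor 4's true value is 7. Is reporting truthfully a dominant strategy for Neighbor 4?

Check each profile of the others' reports and compare truth against every alternative report.
Others report (7, 7, 7): truth gives 5, best alternative gives 5.
Others report (6, 7, 7): truth gives 4, best alternative gives 4.
Others report (7, 6, 7): truth gives 4, best alternative gives 4.
Others report (7, 7, 6): truth gives 4, best alternative gives 4.
Others report (6, 6, 7): truth gives 3, best alternative gives 3.
Others report (6, 7, 6): truth gives 3, best alternative gives 3.
(Remaining 21 profiles checked similarly; truth is weakly best in each.)
In every case the truthful report is at least as good as any alternative, so it is a dominant strategy.

Yes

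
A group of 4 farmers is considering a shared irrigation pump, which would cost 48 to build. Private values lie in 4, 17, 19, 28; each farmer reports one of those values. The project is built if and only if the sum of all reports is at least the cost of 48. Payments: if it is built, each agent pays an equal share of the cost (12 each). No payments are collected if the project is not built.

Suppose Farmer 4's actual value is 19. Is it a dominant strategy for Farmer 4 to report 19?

Consider the case where Farmer 1 reports 4, Farmer 2 reports 4 and Farmer 3 reports 17.
Truthful report 19: project not built, utility 0.
Report 28 instead: project built, pays 12, utility 19 - 12 = 7.
Since 7 > 0, reporting 28 is strictly better here, so truthful reporting is not dominant.

No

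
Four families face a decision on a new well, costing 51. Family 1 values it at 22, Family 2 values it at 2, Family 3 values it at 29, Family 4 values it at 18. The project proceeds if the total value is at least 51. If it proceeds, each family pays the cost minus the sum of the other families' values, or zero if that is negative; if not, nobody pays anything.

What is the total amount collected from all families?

11

Total value 71 ≥ cost 51, so it is built.
Family 1: others sum to 49; max(0, 51 - 49) = 2.
Family 2: others sum to 69; max(0, 51 - 69) = 0.
Family 3: others sum to 42; max(0, 51 - 42) = 9.
Family 4: others sum to 53; max(0, 51 - 53) = 0.
Total collected = 2 + 0 + 9 + 0 = 11.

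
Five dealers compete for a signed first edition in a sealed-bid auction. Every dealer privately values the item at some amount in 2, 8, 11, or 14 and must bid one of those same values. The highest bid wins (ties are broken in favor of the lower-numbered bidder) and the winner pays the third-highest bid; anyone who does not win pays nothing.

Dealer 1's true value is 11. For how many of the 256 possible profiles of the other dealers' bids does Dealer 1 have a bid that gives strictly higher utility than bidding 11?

Others bid (2, 2, 2, 14): truth gives 0; bid 14 gives 9 > 0. Violating.
Others bid (2, 2, 8, 14): truth gives 0; bid 14 gives 3 > 0. Violating.
Others bid (2, 2, 14, 2): truth gives 0; bid 14 gives 9 > 0. Violating.
Others bid (2, 2, 14, 8): truth gives 0; bid 14 gives 3 > 0. Violating.
Others bid (2, 2, 2, 2): truth gives 9; no alternative beats it.
Others bid (2, 2, 2, 8): truth gives 9; no alternative beats it.
(Checking all 256 profiles: 32 have a profitable deviation, 224 do not.)

32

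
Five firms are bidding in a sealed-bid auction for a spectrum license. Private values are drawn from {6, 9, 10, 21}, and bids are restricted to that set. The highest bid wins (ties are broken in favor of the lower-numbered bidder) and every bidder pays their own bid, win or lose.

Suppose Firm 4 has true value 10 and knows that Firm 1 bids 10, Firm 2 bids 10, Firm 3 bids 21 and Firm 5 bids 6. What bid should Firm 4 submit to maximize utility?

Bid 6: loses but pays 6, utility -6.
Bid 9: loses but pays 9, utility -9.
Bid 10: loses but pays 10, utility -10.
Bid 21: loses but pays 21, utility -21.
The best choice is 6 with utility -6.

6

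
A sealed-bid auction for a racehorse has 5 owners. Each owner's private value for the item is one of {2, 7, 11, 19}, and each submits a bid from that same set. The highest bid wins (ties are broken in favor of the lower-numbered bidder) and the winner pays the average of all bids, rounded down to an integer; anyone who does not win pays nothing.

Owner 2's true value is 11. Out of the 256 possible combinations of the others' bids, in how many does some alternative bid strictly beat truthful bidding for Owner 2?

Others bid (2, 2, 2, 19): truth gives 0; bid 19 gives 3 > 0. Violating.
Others bid (2, 2, 7, 19): truth gives 0; bid 19 gives 2 > 0. Violating.
Others bid (2, 2, 11, 19): truth gives 0; bid 19 gives 1 > 0. Violating.
Others bid (2, 2, 19, 2): truth gives 0; bid 19 gives 3 > 0. Violating.
Others bid (2, 2, 2, 2): truth gives 8; no alternative beats it.
Others bid (2, 2, 2, 7): truth gives 7; no alternative beats it.
(Checking all 256 profiles: 50 have a profitable deviation, 206 do not.)

50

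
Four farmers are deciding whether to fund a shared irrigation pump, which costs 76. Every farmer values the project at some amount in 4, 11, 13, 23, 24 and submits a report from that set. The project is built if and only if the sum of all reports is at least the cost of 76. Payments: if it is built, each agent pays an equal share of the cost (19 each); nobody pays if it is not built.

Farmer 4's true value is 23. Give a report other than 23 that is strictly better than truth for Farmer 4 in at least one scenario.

Suppose Farmer 1 reports 4, Farmer 2 reports 24 and Farmer 3 reports 24.
Report 23: project not built, utility 0.
Report 24: project built, pays 19, utility 23 - 19 = 4.
So reporting 24 beats truth here (4 > 0).

24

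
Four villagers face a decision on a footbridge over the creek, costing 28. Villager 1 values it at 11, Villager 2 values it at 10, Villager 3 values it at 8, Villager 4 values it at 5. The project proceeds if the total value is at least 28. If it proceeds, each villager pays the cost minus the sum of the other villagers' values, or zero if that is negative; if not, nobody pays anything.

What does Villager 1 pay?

5

Total value 34 ≥ cost 28, so the project is built.
The other villagers' values sum to 23.
Cost minus that sum is 28 - 23 = 5.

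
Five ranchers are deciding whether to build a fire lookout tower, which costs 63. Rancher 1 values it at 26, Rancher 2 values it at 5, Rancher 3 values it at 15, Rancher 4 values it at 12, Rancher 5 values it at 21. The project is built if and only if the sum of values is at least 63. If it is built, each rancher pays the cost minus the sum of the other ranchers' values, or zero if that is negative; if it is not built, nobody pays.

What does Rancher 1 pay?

10

Total value 79 ≥ cost 63, so the project is built.
The other ranchers' values sum to 53.
Cost minus that sum is 63 - 53 = 10.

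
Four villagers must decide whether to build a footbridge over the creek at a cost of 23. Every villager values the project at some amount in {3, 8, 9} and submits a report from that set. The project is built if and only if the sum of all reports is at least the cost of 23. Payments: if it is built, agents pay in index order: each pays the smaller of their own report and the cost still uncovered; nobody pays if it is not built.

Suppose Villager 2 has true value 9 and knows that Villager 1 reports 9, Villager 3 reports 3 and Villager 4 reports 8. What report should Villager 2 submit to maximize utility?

Report 3: project built, pays 3, utility 9 - 3 = 6.
Report 8: project built, pays 8, utility 9 - 8 = 1.
Report 9: project built, pays 9, utility 9 - 9 = 0.
The best choice is 3 with utility 6.

3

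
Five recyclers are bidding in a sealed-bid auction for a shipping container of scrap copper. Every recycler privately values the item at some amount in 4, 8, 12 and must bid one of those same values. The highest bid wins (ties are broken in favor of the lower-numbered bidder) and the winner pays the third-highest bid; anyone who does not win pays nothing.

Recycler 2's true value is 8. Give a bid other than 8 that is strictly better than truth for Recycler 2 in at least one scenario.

Suppose Recycler 1 bids 4, Recycler 3 bids 4, Recycler 4 bids 4 and Recycler 5 bids 12.
Bid 8: loses, pays 0, utility 0.
Bid 12: wins, pays 4, utility 8 - 4 = 4.
So bidding 12 beats truth here (4 > 0).

12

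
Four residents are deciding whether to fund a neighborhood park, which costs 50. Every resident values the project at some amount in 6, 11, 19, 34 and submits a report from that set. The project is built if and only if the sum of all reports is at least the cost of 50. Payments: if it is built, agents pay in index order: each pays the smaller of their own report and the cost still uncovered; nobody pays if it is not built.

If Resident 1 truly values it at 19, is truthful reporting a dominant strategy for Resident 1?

No

Consider the case where Resident 2 reports 6, Resident 3 reports 6 and Resident 4 reports 34.
Truthful report 19: project built, pays 19, utility 19 - 19 = 0.
Report 6 instead: project built, pays 6, utility 19 - 6 = 13.
Since 13 > 0, reporting 6 is strictly better here, so truthful reporting is not dominant.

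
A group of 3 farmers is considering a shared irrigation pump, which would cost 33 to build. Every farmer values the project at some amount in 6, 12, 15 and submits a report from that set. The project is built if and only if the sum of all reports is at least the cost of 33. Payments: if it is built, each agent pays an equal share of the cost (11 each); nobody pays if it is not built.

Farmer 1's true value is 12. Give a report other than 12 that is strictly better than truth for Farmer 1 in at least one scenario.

Suppose Farmer 2 reports 6 and Farmer 3 reports 12.
Report 12: project not built, utility 0.
Report 15: project built, pays 11, utility 12 - 11 = 1.
So reporting 15 beats truth here (1 > 0).

15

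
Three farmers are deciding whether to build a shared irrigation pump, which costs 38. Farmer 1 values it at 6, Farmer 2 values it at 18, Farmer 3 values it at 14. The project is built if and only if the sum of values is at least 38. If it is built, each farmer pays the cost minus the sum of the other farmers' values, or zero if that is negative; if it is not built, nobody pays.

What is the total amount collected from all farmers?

Total value 38 ≥ cost 38, so it is built.
Farmer 1: others sum to 32; max(0, 38 - 32) = 6.
Farmer 2: others sum to 20; max(0, 38 - 20) = 18.
Farmer 3: others sum to 24; max(0, 38 - 24) = 14.
Total collected = 6 + 18 + 14 = 38.

38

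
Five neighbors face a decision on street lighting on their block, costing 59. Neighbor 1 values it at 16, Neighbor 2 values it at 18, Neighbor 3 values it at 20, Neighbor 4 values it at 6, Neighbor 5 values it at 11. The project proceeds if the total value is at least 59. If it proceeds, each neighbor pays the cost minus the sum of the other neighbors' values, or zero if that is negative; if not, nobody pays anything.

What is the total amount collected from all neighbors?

Total value 71 ≥ cost 59, so it is built.
Neighbor 1: others sum to 55; max(0, 59 - 55) = 4.
Neighbor 2: others sum to 53; max(0, 59 - 53) = 6.
Neighbor 3: others sum to 51; max(0, 59 - 51) = 8.
Neighbor 4: others sum to 65; max(0, 59 - 65) = 0.
Neighbor 5: others sum to 60; max(0, 59 - 60) = 0.
Total collected = 4 + 6 + 8 + 0 + 0 = 18.

18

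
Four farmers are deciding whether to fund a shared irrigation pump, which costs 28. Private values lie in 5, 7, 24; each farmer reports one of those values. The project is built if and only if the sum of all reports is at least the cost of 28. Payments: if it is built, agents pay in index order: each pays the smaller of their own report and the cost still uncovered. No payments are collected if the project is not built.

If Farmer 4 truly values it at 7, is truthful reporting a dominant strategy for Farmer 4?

Yes

Check each profile of the others' reports and compare truth against every alternative report.
Others report (5, 5, 24): truth gives 7, best alternative gives 7.
Others report (5, 7, 24): truth gives 7, best alternative gives 7.
Others report (5, 24, 5): truth gives 7, best alternative gives 7.
Others report (5, 24, 7): truth gives 7, best alternative gives 7.
Others report (5, 24, 24): truth gives 7, best alternative gives 7.
Others report (7, 5, 24): truth gives 7, best alternative gives 7.
(Remaining 21 profiles checked similarly; truth is weakly best in each.)
In every case the truthful report is at least as good as any alternative, so it is a dominant strategy.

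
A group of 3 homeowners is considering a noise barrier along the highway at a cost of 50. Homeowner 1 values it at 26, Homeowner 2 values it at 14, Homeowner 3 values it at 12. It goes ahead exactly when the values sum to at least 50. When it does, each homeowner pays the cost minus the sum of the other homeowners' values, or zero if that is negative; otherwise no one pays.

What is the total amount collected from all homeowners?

Total value 52 ≥ cost 50, so it is built.
Homeowner 1: others sum to 26; max(0, 50 - 26) = 24.
Homeowner 2: others sum to 38; max(0, 50 - 38) = 12.
Homeowner 3: others sum to 40; max(0, 50 - 40) = 10.
Total collected = 24 + 12 + 10 = 46.

46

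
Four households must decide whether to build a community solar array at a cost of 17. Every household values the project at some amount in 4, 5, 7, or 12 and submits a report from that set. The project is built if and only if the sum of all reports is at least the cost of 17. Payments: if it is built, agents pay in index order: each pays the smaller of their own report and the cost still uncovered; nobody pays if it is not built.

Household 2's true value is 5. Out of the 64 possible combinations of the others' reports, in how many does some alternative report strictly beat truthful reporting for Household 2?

63

Others report (4, 4, 5): truth gives 0; report 4 gives 1 > 0. Violating.
Others report (4, 4, 7): truth gives 0; report 4 gives 1 > 0. Violating.
Others report (4, 4, 12): truth gives 0; report 4 gives 1 > 0. Violating.
Others report (4, 5, 4): truth gives 0; report 4 gives 1 > 0. Violating.
Others report (4, 4, 4): truth gives 0; no alternative beats it.
(Checking all 64 profiles: 63 have a profitable deviation, 1 does not.)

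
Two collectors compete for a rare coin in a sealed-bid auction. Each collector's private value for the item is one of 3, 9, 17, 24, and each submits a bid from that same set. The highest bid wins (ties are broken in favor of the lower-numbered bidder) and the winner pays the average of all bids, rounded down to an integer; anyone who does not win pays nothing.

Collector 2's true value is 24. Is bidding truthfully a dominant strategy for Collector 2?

Consider the case where Collector 1 bids 3.
Truthful bid 24: wins, pays 13, utility 24 - 13 = 11.
Bid 9 instead: wins, pays 6, utility 24 - 6 = 18.
Since 18 > 11, bidding 9 is strictly better here, so truthful bidding is not dominant.

No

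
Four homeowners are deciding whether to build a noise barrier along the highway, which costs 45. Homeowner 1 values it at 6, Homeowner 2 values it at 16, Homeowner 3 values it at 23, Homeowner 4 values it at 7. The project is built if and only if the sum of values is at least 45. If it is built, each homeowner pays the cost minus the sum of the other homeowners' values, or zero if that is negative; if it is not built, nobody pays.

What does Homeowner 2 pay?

9

Total value 52 ≥ cost 45, so the project is built.
The other homeowners' values sum to 36.
Cost minus that sum is 45 - 36 = 9.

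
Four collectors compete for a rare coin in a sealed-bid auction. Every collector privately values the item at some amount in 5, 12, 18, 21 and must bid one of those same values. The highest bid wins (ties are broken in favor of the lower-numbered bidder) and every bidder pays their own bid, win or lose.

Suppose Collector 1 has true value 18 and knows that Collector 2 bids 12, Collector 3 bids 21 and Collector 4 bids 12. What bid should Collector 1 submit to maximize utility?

Bid 5: loses but pays 5, utility -5.
Bid 12: loses but pays 12, utility -12.
Bid 18: loses but pays 18, utility -18.
Bid 21: wins, pays 21, utility 18 - 21 = -3.
The best choice is 21 with utility -3.

21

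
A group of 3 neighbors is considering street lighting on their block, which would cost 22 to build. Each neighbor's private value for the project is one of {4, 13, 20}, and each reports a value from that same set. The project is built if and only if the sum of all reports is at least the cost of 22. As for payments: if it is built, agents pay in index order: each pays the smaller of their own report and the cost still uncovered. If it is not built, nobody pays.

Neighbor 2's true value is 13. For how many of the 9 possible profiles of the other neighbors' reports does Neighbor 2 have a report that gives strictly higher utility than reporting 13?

Others report (4, 20): truth gives 0; report 4 gives 9 > 0. Violating.
Others report (13, 13): truth gives 4; report 4 gives 9 > 4. Violating.
Others report (13, 20): truth gives 4; report 4 gives 9 > 4. Violating.
Others report (4, 4): truth gives 0; no alternative beats it.
Others report (4, 13): truth gives 0; no alternative beats it.
(Checking all 9 profiles: 3 have a profitable deviation, 6 do not.)

3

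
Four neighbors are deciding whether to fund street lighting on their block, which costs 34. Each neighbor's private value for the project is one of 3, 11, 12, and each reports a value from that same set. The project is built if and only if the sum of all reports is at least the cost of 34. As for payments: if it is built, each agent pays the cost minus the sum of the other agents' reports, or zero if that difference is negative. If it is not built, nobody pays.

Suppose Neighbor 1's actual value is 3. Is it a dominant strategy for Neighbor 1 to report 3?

Yes

Check each profile of the others' reports and compare truth against every alternative report.
Others report (3, 11, 11): truth gives 0, best alternative gives -6.
Others report (11, 3, 11): truth gives 0, best alternative gives -6.
Others report (11, 11, 3): truth gives 0, best alternative gives -6.
Others report (3, 11, 12): truth gives 0, best alternative gives -5.
Others report (3, 12, 11): truth gives 0, best alternative gives -5.
Others report (11, 3, 12): truth gives 0, best alternative gives -5.
(Remaining 21 profiles checked similarly; truth is weakly best in each.)
In every case the truthful report is at least as good as any alternative, so it is a dominant strategy.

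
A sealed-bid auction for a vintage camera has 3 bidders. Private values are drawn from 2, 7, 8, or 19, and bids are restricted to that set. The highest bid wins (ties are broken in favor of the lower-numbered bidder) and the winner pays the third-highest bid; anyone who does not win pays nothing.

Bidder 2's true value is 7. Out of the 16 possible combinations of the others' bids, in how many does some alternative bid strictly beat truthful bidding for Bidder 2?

4

Others bid (2, 8): truth gives 0; bid 8 gives 5 > 0. Violating.
Others bid (2, 19): truth gives 0; bid 19 gives 5 > 0. Violating.
Others bid (7, 2): truth gives 0; bid 8 gives 5 > 0. Violating.
Others bid (8, 2): truth gives 0; bid 19 gives 5 > 0. Violating.
Others bid (2, 2): truth gives 5; no alternative beats it.
Others bid (2, 7): truth gives 5; no alternative beats it.
(Checking all 16 profiles: 4 have a profitable deviation, 12 do not.)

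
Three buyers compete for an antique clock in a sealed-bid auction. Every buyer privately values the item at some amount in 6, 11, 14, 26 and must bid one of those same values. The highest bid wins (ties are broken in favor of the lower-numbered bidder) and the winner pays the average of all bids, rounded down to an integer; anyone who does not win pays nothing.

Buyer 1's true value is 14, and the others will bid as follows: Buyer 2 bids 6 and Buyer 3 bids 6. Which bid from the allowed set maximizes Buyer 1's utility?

6

Bid 6: wins, pays 6, utility 14 - 6 = 8.
Bid 11: wins, pays 7, utility 14 - 7 = 7.
Bid 14: wins, pays 8, utility 14 - 8 = 6.
Bid 26: wins, pays 12, utility 14 - 12 = 2.
The best choice is 6 with utility 8.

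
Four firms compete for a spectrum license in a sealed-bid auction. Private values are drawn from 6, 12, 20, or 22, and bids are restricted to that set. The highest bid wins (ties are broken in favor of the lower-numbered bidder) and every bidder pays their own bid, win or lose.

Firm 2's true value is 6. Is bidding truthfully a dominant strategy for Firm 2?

Check each profile of the others' bids and compare truth against every alternative bid.
Others bid (6, 6, 20): truth gives -6, best alternative gives -12.
Others bid (6, 6, 22): truth gives -6, best alternative gives -12.
Others bid (6, 12, 20): truth gives -6, best alternative gives -12.
Others bid (6, 12, 22): truth gives -6, best alternative gives -12.
Others bid (6, 20, 6): truth gives -6, best alternative gives -12.
Others bid (6, 20, 12): truth gives -6, best alternative gives -12.
(Remaining 58 profiles checked similarly; truth is weakly best in each.)
In every case the truthful bid is at least as good as any alternative, so it is a dominant strategy.

Yes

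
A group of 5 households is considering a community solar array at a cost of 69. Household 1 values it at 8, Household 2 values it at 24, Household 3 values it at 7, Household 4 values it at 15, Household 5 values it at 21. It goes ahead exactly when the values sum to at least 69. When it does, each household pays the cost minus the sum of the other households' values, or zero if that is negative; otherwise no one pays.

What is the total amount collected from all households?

Total value 75 ≥ cost 69, so it is built.
Household 1: others sum to 67; max(0, 69 - 67) = 2.
Household 2: others sum to 51; max(0, 69 - 51) = 18.
Household 3: others sum to 68; max(0, 69 - 68) = 1.
Household 4: others sum to 60; max(0, 69 - 60) = 9.
Household 5: others sum to 54; max(0, 69 - 54) = 15.
Total collected = 2 + 18 + 1 + 9 + 15 = 45.

45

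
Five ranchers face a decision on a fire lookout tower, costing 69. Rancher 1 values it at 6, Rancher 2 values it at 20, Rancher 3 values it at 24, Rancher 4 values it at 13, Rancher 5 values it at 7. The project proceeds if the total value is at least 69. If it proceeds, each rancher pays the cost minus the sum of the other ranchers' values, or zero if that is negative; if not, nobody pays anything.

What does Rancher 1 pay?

Total value 70 ≥ cost 69, so the project is built.
The other ranchers' values sum to 64.
Cost minus that sum is 69 - 64 = 5.

5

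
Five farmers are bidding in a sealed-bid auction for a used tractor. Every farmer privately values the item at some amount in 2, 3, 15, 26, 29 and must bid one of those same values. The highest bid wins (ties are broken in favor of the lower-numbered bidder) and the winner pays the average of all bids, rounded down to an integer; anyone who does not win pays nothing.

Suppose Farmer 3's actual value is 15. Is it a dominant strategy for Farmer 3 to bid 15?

No

Consider the case where Farmer 1 bids 2, Farmer 2 bids 2, Farmer 4 bids 2 and Farmer 5 bids 2.
Truthful bid 15: wins, pays 4, utility 15 - 4 = 11.
Bid 3 instead: wins, pays 2, utility 15 - 2 = 13.
Since 13 > 11, bidding 3 is strictly better here, so truthful bidding is not dominant.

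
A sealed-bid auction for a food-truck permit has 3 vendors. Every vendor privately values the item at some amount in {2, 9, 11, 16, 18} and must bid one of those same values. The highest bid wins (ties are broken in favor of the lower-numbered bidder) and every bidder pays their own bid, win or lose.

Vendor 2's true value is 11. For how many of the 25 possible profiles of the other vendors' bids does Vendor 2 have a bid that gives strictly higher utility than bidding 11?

Others bid (2, 2): truth gives 0; bid 9 gives 2 > 0. Violating.
Others bid (2, 9): truth gives 0; bid 9 gives 2 > 0. Violating.
Others bid (2, 16): truth gives -11; bid 2 gives -2 > -11. Violating.
Others bid (2, 18): truth gives -11; bid 2 gives -2 > -11. Violating.
Others bid (2, 11): truth gives 0; no alternative beats it.
Others bid (9, 2): truth gives 0; no alternative beats it.
(Checking all 25 profiles: 21 have a profitable deviation, 4 do not.)

21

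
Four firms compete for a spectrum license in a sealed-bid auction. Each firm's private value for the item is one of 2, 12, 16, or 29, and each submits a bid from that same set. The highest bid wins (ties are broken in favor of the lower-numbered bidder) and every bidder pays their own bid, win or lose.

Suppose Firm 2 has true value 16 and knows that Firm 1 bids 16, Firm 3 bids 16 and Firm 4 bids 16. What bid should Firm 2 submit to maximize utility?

2

Bid 2: loses but pays 2, utility -2.
Bid 12: loses but pays 12, utility -12.
Bid 16: loses but pays 16, utility -16.
Bid 29: wins, pays 29, utility 16 - 29 = -13.
The best choice is 2 with utility -2.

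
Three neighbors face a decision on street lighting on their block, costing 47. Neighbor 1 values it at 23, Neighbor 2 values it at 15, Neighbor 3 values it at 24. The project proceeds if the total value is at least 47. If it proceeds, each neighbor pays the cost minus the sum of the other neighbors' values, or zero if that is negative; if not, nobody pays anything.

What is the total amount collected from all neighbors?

Total value 62 ≥ cost 47, so it is built.
Neighbor 1: others sum to 39; max(0, 47 - 39) = 8.
Neighbor 2: others sum to 47; max(0, 47 - 47) = 0.
Neighbor 3: others sum to 38; max(0, 47 - 38) = 9.
Total collected = 8 + 0 + 9 = 17.

17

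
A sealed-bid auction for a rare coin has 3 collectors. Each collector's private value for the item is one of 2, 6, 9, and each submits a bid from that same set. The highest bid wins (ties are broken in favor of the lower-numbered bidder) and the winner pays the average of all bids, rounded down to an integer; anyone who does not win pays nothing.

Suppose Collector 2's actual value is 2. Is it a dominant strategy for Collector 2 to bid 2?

Yes

Check each profile of the others' bids and compare truth against every alternative bid.
Others bid (2, 6): truth gives 0, best alternative gives -2.
Others bid (2, 2): truth gives 0, best alternative gives -1.
Others bid (2, 9): truth gives 0, best alternative gives 0.
Others bid (6, 2): truth gives 0, best alternative gives 0.
Others bid (6, 6): truth gives 0, best alternative gives 0.
Others bid (6, 9): truth gives 0, best alternative gives 0.
(Remaining 3 profiles checked similarly; truth is weakly best in each.)
In every case the truthful bid is at least as good as any alternative, so it is a dominant strategy.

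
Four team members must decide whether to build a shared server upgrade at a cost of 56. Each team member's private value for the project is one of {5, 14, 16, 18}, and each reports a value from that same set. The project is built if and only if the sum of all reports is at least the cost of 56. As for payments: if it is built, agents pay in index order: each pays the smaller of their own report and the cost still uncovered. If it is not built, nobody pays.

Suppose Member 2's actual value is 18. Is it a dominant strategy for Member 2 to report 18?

No

Consider the case where Member 1 reports 5, Member 3 reports 18 and Member 4 reports 18.
Truthful report 18: project built, pays 18, utility 18 - 18 = 0.
Report 16 instead: project built, pays 16, utility 18 - 16 = 2.
Since 2 > 0, reporting 16 is strictly better here, so truthful reporting is not dominant.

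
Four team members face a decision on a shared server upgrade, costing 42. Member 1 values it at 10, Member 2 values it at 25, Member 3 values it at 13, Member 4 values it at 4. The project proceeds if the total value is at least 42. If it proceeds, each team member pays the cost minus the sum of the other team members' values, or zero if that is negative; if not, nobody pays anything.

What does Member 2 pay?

15

Total value 52 ≥ cost 42, so the project is built.
The other team members' values sum to 27.
Cost minus that sum is 42 - 27 = 15.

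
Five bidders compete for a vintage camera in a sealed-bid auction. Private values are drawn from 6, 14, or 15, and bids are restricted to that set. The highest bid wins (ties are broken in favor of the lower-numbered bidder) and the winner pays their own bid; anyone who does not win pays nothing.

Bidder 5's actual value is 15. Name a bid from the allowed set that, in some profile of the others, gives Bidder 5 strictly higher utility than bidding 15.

14

Suppose Bidder 1 bids 6, Bidder 2 bids 6, Bidder 3 bids 6 and Bidder 4 bids 6.
Bid 15: wins, pays 15, utility 15 - 15 = 0.
Bid 14: wins, pays 14, utility 15 - 14 = 1.
So bidding 14 beats truth here (1 > 0).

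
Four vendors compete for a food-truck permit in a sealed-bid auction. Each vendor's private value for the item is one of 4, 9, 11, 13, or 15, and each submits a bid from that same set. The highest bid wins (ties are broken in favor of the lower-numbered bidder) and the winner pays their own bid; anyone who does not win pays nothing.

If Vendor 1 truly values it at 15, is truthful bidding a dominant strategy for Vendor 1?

Consider the case where Vendor 2 bids 4, Vendor 3 bids 4 and Vendor 4 bids 4.
Truthful bid 15: wins, pays 15, utility 15 - 15 = 0.
Bid 4 instead: wins, pays 4, utility 15 - 4 = 11.
Since 11 > 0, bidding 4 is strictly better here, so truthful bidding is not dominant.

No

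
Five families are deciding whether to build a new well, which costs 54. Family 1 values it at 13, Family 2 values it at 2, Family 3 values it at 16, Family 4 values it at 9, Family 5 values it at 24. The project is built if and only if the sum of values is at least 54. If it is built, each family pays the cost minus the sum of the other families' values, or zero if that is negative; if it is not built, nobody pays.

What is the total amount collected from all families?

23

Total value 64 ≥ cost 54, so it is built.
Family 1: others sum to 51; max(0, 54 - 51) = 3.
Family 2: others sum to 62; max(0, 54 - 62) = 0.
Family 3: others sum to 48; max(0, 54 - 48) = 6.
Family 4: others sum to 55; max(0, 54 - 55) = 0.
Family 5: others sum to 40; max(0, 54 - 40) = 14.
Total collected = 3 + 0 + 6 + 0 + 14 = 23.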